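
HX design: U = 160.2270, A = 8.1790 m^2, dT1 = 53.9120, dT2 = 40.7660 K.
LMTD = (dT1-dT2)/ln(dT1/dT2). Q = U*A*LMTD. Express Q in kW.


LMTD = 47.0332 K
Q = 160.2270 * 8.1790 * 47.0332 = 61636.8510 W = 61.6369 kW

61.6369 kW


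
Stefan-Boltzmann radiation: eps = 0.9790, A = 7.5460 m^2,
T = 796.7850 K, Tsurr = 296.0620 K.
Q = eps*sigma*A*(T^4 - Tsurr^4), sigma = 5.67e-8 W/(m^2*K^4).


T^4 = 4.0306e+11
Tsurr^4 = 7.6830e+09
Q = 0.9790 * 5.67e-8 * 7.5460 * 3.9537e+11 = 165610.8382 W

165610.8382 W


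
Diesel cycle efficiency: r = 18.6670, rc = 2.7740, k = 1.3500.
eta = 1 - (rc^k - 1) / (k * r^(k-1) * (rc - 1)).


r^(k-1) = 2.7853
rc^k = 3.9645
eta = 0.5556 = 55.5578%

55.5578%


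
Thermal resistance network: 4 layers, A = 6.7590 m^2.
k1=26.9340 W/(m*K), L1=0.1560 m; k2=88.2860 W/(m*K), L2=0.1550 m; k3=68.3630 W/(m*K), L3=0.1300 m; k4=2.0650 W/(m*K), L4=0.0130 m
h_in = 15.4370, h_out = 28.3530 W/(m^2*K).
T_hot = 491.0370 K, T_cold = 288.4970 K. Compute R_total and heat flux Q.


R_conv_in = 1/(15.4370*6.7590) = 0.0096
R_1 = 0.1560/(26.9340*6.7590) = 0.0009
R_2 = 0.1550/(88.2860*6.7590) = 0.0003
R_3 = 0.1300/(68.3630*6.7590) = 0.0003
R_4 = 0.0130/(2.0650*6.7590) = 0.0009
R_conv_out = 1/(28.3530*6.7590) = 0.0052
R_total = 0.0171 K/W
Q = 202.5400 / 0.0171 = 11822.4759 W

R_total = 0.0171 K/W, Q = 11822.4759 W


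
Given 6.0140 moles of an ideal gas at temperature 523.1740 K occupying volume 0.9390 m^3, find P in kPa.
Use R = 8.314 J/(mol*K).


P = nRT/V = 6.0140 * 8.314 * 523.1740 / 0.9390
= 26158.9072 / 0.9390 = 27858.2611 Pa = 27.8583 kPa

27.8583 kPa


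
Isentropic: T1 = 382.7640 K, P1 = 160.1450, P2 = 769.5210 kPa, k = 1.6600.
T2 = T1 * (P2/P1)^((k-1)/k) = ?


(k-1)/k = 0.3976
(P2/P1)^exp = 1.8666
T2 = 382.7640 * 1.8666 = 714.4490 K

714.4490 K


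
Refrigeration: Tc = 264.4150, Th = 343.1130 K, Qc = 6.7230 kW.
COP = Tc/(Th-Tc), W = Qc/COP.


COP = 264.4150 / 78.6980 = 3.3599
W = 6.7230 / 3.3599 = 2.0010 kW

COP = 3.3599, W = 2.0010 kW


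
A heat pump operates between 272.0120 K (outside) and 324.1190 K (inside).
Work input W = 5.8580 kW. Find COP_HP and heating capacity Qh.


COP = 324.1190 / 52.1070 = 6.2203
Qh = 6.2203 * 5.8580 = 36.4383 kW

COP = 6.2203, Qh = 36.4383 kW


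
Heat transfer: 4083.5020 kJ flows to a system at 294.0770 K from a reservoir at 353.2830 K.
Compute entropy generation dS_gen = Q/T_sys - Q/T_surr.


dS_sys = 4083.5020/294.0770 = 13.8858 kJ/K
dS_surr = -4083.5020/353.2830 = -11.5587 kJ/K
dS_gen = 13.8858 - 11.5587 = 2.3271 kJ/K (irreversible)

dS_gen = 2.3271 kJ/K, irreversible


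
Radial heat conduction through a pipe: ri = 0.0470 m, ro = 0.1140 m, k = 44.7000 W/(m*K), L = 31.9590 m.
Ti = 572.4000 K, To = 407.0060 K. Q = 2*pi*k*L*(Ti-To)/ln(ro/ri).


dT = 165.3940 K
ln(ro/ri) = 0.8861
Q = 2*pi*44.7000*31.9590*165.3940 / 0.8861 = 1675489.3780 W

1675489.3780 W


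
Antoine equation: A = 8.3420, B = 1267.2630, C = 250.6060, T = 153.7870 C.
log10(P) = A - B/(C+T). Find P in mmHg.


C+T = 404.3930
B/(C+T) = 3.1337
log10(P) = 8.3420 - 3.1337 = 5.2083
P = 10^5.2083 = 161532.0901 mmHg

161532.0901 mmHg


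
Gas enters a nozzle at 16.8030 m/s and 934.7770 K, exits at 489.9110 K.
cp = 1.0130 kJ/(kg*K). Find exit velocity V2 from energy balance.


dT = 444.8660 K
2*cp*1000*dT = 901298.5160
V1^2 = 282.3408
V2 = sqrt(901580.8568) = 949.5161 m/s

949.5161 m/s


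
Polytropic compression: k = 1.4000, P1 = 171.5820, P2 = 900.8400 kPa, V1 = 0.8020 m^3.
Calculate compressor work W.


(k-1)/k = 0.2857
(P2/P1)^exp = 1.6061
W = 3.5000 * 171.5820 * 0.8020 * (1.6061 - 1) = 291.9021 kJ

291.9021 kJ


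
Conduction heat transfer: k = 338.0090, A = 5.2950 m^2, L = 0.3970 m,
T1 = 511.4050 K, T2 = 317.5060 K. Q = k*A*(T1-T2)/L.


dT = 193.8990 K
Q = 338.0090 * 5.2950 * 193.8990 / 0.3970 = 874136.5732 W

874136.5732 W


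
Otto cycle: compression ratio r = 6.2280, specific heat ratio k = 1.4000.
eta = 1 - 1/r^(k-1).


r^(k-1) = 2.0784
eta = 1 - 1/2.0784 = 0.5189 = 51.8872%

51.8872%


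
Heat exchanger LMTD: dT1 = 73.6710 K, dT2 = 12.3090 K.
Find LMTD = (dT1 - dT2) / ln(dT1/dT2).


dT1/dT2 = 5.9851
ln(dT1/dT2) = 1.7893
LMTD = 61.3620 / 1.7893 = 34.2943 K

34.2943 K


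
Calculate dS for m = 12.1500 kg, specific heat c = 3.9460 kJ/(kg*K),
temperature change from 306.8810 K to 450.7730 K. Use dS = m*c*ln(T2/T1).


T2/T1 = 1.4689
ln(T2/T1) = 0.3845
dS = 12.1500 * 3.9460 * 0.3845 = 18.4346 kJ/K

18.4346 kJ/K


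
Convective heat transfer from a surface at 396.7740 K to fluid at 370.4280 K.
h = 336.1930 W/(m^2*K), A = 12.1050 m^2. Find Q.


dT = 26.3460 K
Q = 336.1930 * 12.1050 * 26.3460 = 107218.1101 W

107218.1101 W


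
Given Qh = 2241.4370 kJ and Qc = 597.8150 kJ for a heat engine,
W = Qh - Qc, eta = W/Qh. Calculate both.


W = 2241.4370 - 597.8150 = 1643.6220 kJ
eta = 1643.6220 / 2241.4370 = 0.7333 = 73.3289%

W = 1643.6220 kJ, eta = 73.3289%


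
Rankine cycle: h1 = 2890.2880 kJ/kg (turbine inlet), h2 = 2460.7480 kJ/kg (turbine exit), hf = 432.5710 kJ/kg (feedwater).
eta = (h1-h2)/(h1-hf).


W = 429.5400 kJ/kg
Q_in = 2457.7170 kJ/kg
eta = 0.1748 = 17.4772%

eta = 17.4772%


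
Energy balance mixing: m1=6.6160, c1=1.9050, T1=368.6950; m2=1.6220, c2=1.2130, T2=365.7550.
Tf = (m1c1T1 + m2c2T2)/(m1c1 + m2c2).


num = 5366.4579
den = 14.5710
Tf = 368.2980 K

368.2980 K


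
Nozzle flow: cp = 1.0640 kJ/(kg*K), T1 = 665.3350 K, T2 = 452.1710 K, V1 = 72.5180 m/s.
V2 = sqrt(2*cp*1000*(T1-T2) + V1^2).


dT = 213.1640 K
2*cp*1000*dT = 453612.9920
V1^2 = 5258.8603
V2 = sqrt(458871.8523) = 677.4008 m/s

677.4008 m/s


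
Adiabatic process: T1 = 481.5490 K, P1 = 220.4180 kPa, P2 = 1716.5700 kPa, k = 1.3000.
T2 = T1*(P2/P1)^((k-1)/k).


(k-1)/k = 0.2308
(P2/P1)^exp = 1.6059
T2 = 481.5490 * 1.6059 = 773.3062 K

773.3062 K


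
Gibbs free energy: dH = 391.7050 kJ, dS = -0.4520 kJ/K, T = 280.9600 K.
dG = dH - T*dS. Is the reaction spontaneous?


T*dS = 280.9600 * -0.4520 = -126.9939 kJ
dG = 391.7050 + 126.9939 = 518.6989 kJ (non-spontaneous)

dG = 518.6989 kJ, non-spontaneous


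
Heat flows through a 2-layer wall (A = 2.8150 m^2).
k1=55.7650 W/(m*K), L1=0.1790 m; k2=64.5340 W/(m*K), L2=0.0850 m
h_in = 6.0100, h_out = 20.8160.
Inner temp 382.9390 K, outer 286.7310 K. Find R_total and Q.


R_conv_in = 1/(6.0100*2.8150) = 0.0591
R_1 = 0.1790/(55.7650*2.8150) = 0.0011
R_2 = 0.0850/(64.5340*2.8150) = 0.0005
R_conv_out = 1/(20.8160*2.8150) = 0.0171
R_total = 0.0778 K/W
Q = 96.2080 / 0.0778 = 1236.8927 W

R_total = 0.0778 K/W, Q = 1236.8927 W


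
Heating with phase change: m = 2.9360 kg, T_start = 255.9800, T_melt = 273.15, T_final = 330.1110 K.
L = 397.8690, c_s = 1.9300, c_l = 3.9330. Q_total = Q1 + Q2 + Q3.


Q1 (sensible, solid) = 2.9360 * 1.9300 * 17.1700 = 97.2935 kJ
Q2 (latent) = 2.9360 * 397.8690 = 1168.1434 kJ
Q3 (sensible, liquid) = 2.9360 * 3.9330 * 56.9610 = 657.7451 kJ
Q_total = 1923.1819 kJ

1923.1819 kJ


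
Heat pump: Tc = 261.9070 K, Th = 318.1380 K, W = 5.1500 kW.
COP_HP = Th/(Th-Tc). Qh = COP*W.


COP = 318.1380 / 56.2310 = 5.6577
Qh = 5.6577 * 5.1500 = 29.1371 kW

COP = 5.6577, Qh = 29.1371 kW


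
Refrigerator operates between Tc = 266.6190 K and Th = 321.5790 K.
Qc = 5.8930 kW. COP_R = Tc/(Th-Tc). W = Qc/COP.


COP = 266.6190 / 54.9600 = 4.8511
W = 5.8930 / 4.8511 = 1.2148 kW

COP = 4.8511, W = 1.2148 kW


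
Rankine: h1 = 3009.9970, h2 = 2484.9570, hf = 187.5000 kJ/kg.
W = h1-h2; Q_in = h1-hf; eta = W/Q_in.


W = 525.0400 kJ/kg
Q_in = 2822.4970 kJ/kg
eta = 0.1860 = 18.6020%

eta = 18.6020%


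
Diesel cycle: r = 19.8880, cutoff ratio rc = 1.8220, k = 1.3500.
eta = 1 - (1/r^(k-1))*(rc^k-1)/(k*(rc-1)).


r^(k-1) = 2.8478
rc^k = 2.2477
eta = 0.6052 = 60.5178%

60.5178%


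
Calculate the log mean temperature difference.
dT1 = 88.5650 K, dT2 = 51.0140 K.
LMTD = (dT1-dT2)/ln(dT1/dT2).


dT1/dT2 = 1.7361
ln(dT1/dT2) = 0.5516
LMTD = 37.5510 / 0.5516 = 68.0720 K

68.0720 K


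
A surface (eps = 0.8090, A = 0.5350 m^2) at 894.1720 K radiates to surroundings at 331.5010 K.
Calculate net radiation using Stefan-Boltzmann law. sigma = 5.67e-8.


T^4 = 6.3927e+11
Tsurr^4 = 1.2076e+10
Q = 0.8090 * 5.67e-8 * 0.5350 * 6.2719e+11 = 15391.7104 W

15391.7104 W


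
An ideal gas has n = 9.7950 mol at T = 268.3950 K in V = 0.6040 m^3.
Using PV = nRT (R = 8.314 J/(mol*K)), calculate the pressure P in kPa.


P = nRT/V = 9.7950 * 8.314 * 268.3950 / 0.6040
= 21856.9159 / 0.6040 = 36186.9469 Pa = 36.1869 kPa

36.1869 kPa


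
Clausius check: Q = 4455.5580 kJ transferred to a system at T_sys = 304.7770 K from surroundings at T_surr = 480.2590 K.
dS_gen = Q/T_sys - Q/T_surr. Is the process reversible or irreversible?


dS_sys = 4455.5580/304.7770 = 14.6191 kJ/K
dS_surr = -4455.5580/480.2590 = -9.2774 kJ/K
dS_gen = 14.6191 - 9.2774 = 5.3417 kJ/K (irreversible)

dS_gen = 5.3417 kJ/K, irreversible


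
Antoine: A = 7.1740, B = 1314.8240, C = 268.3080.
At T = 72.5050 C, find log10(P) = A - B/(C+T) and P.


C+T = 340.8130
B/(C+T) = 3.8579
log10(P) = 7.1740 - 3.8579 = 3.3161
P = 10^3.3161 = 2070.5967 mmHg

2070.5967 mmHg


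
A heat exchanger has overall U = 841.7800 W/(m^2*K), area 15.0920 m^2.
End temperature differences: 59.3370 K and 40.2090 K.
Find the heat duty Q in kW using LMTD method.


LMTD = 49.1543 K
Q = 841.7800 * 15.0920 * 49.1543 = 624462.8773 W = 624.4629 kW

624.4629 kW


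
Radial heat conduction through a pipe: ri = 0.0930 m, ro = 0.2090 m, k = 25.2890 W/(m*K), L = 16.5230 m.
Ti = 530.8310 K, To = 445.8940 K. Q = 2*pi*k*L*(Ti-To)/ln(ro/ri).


dT = 84.9370 K
ln(ro/ri) = 0.8097
Q = 2*pi*25.2890*16.5230*84.9370 / 0.8097 = 275394.0563 W

275394.0563 W


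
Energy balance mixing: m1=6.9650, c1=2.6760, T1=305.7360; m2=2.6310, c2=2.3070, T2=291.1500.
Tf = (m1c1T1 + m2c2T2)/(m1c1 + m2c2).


num = 7465.6096
den = 24.7081
Tf = 302.1528 K

302.1528 K


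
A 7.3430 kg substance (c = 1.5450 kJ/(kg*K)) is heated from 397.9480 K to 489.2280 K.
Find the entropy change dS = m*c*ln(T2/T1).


T2/T1 = 1.2294
ln(T2/T1) = 0.2065
dS = 7.3430 * 1.5450 * 0.2065 = 2.3428 kJ/K

2.3428 kJ/K


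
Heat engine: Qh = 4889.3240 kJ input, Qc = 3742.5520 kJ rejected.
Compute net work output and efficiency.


W = 4889.3240 - 3742.5520 = 1146.7720 kJ
eta = 1146.7720 / 4889.3240 = 0.2345 = 23.4546%

W = 1146.7720 kJ, eta = 23.4546%


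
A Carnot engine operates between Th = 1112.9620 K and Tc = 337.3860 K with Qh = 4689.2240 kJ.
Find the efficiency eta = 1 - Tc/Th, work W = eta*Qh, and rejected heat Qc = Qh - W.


eta = 1 - 337.3860/1112.9620 = 0.6969
W = 0.6969 * 4689.2240 = 3267.7213 kJ
Qc = 4689.2240 - 3267.7213 = 1421.5027 kJ

eta = 69.6858%, W = 3267.7213 kJ, Qc = 1421.5027 kJ


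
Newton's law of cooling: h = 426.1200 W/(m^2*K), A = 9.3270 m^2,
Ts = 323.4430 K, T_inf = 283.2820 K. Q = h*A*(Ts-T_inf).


dT = 40.1610 K
Q = 426.1200 * 9.3270 * 40.1610 = 159616.7314 W

159616.7314 W


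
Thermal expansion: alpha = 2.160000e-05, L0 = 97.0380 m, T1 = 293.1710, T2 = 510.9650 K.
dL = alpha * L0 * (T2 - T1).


dT = 217.7940 K
dL = 2.160000e-05 * 97.0380 * 217.7940 = 0.456501 m
L_final = 97.494501 m

dL = 0.456501 m


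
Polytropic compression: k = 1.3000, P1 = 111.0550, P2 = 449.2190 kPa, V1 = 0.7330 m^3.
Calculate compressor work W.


(k-1)/k = 0.2308
(P2/P1)^exp = 1.3806
W = 4.3333 * 111.0550 * 0.7330 * (1.3806 - 1) = 134.2452 kJ

134.2452 kJ


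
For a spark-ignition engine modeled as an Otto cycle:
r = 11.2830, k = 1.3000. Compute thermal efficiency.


r^(k-1) = 2.0688
eta = 1 - 1/2.0688 = 0.5166 = 51.6638%

51.6638%


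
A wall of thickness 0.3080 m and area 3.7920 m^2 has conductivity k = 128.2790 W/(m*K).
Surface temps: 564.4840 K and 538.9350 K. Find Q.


dT = 25.5490 K
Q = 128.2790 * 3.7920 * 25.5490 / 0.3080 = 40350.3294 W

40350.3294 W


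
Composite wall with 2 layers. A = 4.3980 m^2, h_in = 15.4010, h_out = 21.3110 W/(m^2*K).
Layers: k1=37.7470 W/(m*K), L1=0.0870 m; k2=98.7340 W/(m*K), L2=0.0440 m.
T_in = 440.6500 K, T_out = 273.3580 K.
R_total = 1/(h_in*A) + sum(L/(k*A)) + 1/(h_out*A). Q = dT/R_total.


R_conv_in = 1/(15.4010*4.3980) = 0.0148
R_1 = 0.0870/(37.7470*4.3980) = 0.0005
R_2 = 0.0440/(98.7340*4.3980) = 0.0001
R_conv_out = 1/(21.3110*4.3980) = 0.0107
R_total = 0.0261 K/W
Q = 167.2920 / 0.0261 = 6419.8546 W

R_total = 0.0261 K/W, Q = 6419.8546 W


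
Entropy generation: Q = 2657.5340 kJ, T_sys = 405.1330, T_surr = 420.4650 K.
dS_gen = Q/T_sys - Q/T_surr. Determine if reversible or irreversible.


dS_sys = 2657.5340/405.1330 = 6.5597 kJ/K
dS_surr = -2657.5340/420.4650 = -6.3205 kJ/K
dS_gen = 6.5597 - 6.3205 = 0.2392 kJ/K (irreversible)

dS_gen = 0.2392 kJ/K, irreversible


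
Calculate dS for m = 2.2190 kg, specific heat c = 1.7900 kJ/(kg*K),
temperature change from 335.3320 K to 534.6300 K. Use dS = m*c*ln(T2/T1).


T2/T1 = 1.5943
ln(T2/T1) = 0.4665
dS = 2.2190 * 1.7900 * 0.4665 = 1.8528 kJ/K

1.8528 kJ/K


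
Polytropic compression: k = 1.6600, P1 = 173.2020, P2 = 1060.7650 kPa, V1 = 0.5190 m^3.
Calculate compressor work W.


(k-1)/k = 0.3976
(P2/P1)^exp = 2.0556
W = 2.5152 * 173.2020 * 0.5190 * (2.0556 - 1) = 238.6530 kJ

238.6530 kJ


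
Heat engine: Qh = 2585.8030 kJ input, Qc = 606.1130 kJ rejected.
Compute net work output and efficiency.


W = 2585.8030 - 606.1130 = 1979.6900 kJ
eta = 1979.6900 / 2585.8030 = 0.7656 = 76.5600%

W = 1979.6900 kJ, eta = 76.5600%


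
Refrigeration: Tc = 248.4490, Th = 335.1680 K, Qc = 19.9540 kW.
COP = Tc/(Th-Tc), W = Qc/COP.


COP = 248.4490 / 86.7190 = 2.8650
W = 19.9540 / 2.8650 = 6.9648 kW

COP = 2.8650, W = 6.9648 kW


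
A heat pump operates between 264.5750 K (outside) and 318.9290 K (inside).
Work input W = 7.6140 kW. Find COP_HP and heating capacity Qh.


COP = 318.9290 / 54.3540 = 5.8676
Qh = 5.8676 * 7.6140 = 44.6761 kW

COP = 5.8676, Qh = 44.6761 kW


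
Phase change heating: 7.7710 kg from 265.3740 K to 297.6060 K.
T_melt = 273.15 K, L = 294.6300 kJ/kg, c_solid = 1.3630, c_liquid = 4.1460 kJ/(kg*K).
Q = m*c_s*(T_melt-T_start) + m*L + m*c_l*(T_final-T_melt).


Q1 (sensible, solid) = 7.7710 * 1.3630 * 7.7760 = 82.3624 kJ
Q2 (latent) = 7.7710 * 294.6300 = 2289.5697 kJ
Q3 (sensible, liquid) = 7.7710 * 4.1460 * 24.4560 = 787.9373 kJ
Q_total = 3159.8694 kJ

3159.8694 kJ


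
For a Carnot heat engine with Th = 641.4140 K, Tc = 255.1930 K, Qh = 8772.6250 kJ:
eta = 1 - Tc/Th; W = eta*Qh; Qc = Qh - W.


eta = 1 - 255.1930/641.4140 = 0.6021
W = 0.6021 * 8772.6250 = 5282.3481 kJ
Qc = 8772.6250 - 5282.3481 = 3490.2769 kJ

eta = 60.2140%, W = 5282.3481 kJ, Qc = 3490.2769 kJ


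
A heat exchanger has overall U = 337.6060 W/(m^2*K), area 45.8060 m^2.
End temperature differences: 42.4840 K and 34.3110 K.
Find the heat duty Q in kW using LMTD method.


LMTD = 38.2521 K
Q = 337.6060 * 45.8060 * 38.2521 = 591544.8613 W = 591.5449 kW

591.5449 kW


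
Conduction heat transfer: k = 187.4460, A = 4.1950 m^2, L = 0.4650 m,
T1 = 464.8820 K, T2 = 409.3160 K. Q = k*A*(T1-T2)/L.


dT = 55.5660 K
Q = 187.4460 * 4.1950 * 55.5660 / 0.4650 = 93964.6118 W

93964.6118 W


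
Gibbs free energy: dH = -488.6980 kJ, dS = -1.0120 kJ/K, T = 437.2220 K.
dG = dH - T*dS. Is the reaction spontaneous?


T*dS = 437.2220 * -1.0120 = -442.4687 kJ
dG = -488.6980 + 442.4687 = -46.2293 kJ (spontaneous)

dG = -46.2293 kJ, spontaneous


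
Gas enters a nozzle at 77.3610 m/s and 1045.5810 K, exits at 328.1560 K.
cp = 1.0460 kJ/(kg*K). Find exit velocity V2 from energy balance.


dT = 717.4250 K
2*cp*1000*dT = 1500853.1000
V1^2 = 5984.7243
V2 = sqrt(1506837.8243) = 1227.5332 m/s

1227.5332 m/s


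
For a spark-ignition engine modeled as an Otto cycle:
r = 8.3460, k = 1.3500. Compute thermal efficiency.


r^(k-1) = 2.1014
eta = 1 - 1/2.1014 = 0.5241 = 52.4136%

52.4136%


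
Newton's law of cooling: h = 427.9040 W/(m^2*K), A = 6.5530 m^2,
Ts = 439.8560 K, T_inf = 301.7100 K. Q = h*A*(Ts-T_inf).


dT = 138.1460 K
Q = 427.9040 * 6.5530 * 138.1460 = 387368.9699 W

387368.9699 W


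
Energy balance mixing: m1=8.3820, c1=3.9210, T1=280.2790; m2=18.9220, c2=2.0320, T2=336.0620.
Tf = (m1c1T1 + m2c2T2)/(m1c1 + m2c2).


num = 22133.0169
den = 71.3153
Tf = 310.3543 K

310.3543 K


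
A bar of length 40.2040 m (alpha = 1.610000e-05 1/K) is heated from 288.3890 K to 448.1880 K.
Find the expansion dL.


dT = 159.7990 K
dL = 1.610000e-05 * 40.2040 * 159.7990 = 0.103435 m
L_final = 40.307435 m

dL = 0.103435 m


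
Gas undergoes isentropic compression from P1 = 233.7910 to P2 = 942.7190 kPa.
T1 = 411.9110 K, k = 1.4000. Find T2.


(k-1)/k = 0.2857
(P2/P1)^exp = 1.4894
T2 = 411.9110 * 1.4894 = 613.5062 K

613.5062 K


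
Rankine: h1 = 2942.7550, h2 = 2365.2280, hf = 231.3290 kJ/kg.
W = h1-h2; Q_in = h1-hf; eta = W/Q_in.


W = 577.5270 kJ/kg
Q_in = 2711.4260 kJ/kg
eta = 0.2130 = 21.2998%

eta = 21.2998%


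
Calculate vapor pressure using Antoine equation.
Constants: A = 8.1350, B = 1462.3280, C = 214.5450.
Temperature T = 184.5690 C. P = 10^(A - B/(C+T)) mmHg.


C+T = 399.1140
B/(C+T) = 3.6639
log10(P) = 8.1350 - 3.6639 = 4.4711
P = 10^4.4711 = 29584.5101 mmHg

29584.5101 mmHg


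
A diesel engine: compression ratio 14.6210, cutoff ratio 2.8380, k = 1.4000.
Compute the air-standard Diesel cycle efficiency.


r^(k-1) = 2.9241
rc^k = 4.3074
eta = 0.5604 = 56.0433%

56.0433%


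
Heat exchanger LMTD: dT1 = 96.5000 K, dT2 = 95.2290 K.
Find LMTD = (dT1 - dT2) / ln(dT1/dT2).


dT1/dT2 = 1.0133
ln(dT1/dT2) = 0.0133
LMTD = 1.2710 / 0.0133 = 95.8631 K

95.8631 K


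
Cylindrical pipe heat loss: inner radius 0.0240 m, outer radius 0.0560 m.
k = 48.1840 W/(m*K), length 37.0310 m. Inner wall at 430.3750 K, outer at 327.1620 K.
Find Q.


dT = 103.2130 K
ln(ro/ri) = 0.8473
Q = 2*pi*48.1840*37.0310*103.2130 / 0.8473 = 1365672.1417 W

1365672.1417 W


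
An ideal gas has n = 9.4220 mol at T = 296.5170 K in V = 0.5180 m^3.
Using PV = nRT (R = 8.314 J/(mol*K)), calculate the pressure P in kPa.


P = nRT/V = 9.4220 * 8.314 * 296.5170 / 0.5180
= 23227.5133 / 0.5180 = 44840.7593 Pa = 44.8408 kPa

44.8408 kPa


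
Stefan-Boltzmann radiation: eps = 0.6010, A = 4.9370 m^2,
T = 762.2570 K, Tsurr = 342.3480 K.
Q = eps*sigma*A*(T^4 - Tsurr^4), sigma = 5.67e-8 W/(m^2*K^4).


T^4 = 3.3760e+11
Tsurr^4 = 1.3736e+10
Q = 0.6010 * 5.67e-8 * 4.9370 * 3.2387e+11 = 54486.1669 W

54486.1669 W


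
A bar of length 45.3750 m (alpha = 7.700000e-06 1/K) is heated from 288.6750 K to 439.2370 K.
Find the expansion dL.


dT = 150.5620 K
dL = 7.700000e-06 * 45.3750 * 150.5620 = 0.052604 m
L_final = 45.427604 m

dL = 0.052604 m


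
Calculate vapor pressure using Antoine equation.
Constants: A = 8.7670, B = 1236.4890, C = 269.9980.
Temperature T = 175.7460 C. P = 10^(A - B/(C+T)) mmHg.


C+T = 445.7440
B/(C+T) = 2.7740
log10(P) = 8.7670 - 2.7740 = 5.9930
P = 10^5.9930 = 984035.7897 mmHg

984035.7897 mmHg


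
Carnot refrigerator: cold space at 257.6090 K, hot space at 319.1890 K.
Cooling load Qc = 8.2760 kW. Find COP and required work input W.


COP = 257.6090 / 61.5800 = 4.1833
W = 8.2760 / 4.1833 = 1.9783 kW

COP = 4.1833, W = 1.9783 kW


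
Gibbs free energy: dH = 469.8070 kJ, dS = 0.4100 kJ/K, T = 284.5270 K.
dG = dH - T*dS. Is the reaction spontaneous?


T*dS = 284.5270 * 0.4100 = 116.6561 kJ
dG = 469.8070 - 116.6561 = 353.1509 kJ (non-spontaneous)

dG = 353.1509 kJ, non-spontaneous


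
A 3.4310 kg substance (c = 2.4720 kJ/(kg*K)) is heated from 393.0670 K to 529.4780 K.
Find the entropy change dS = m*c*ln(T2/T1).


T2/T1 = 1.3470
ln(T2/T1) = 0.2979
dS = 3.4310 * 2.4720 * 0.2979 = 2.5267 kJ/K

2.5267 kJ/K


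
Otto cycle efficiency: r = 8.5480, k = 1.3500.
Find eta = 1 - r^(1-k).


r^(k-1) = 2.1191
eta = 1 - 1/2.1191 = 0.5281 = 52.8103%

52.8103%


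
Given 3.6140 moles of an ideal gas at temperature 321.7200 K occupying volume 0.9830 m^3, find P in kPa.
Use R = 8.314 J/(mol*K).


P = nRT/V = 3.6140 * 8.314 * 321.7200 / 0.9830
= 9666.6552 / 0.9830 = 9833.8303 Pa = 9.8338 kPa

9.8338 kPa


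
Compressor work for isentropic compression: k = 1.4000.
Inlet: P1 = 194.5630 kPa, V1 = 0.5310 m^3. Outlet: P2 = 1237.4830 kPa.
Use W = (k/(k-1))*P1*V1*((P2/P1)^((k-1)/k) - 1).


(k-1)/k = 0.2857
(P2/P1)^exp = 1.6965
W = 3.5000 * 194.5630 * 0.5310 * (1.6965 - 1) = 251.8675 kJ

251.8675 kJ


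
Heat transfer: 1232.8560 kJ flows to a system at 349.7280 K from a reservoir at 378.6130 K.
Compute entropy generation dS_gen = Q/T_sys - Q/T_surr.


dS_sys = 1232.8560/349.7280 = 3.5252 kJ/K
dS_surr = -1232.8560/378.6130 = -3.2562 kJ/K
dS_gen = 3.5252 - 3.2562 = 0.2689 kJ/K (irreversible)

dS_gen = 0.2689 kJ/K, irreversible


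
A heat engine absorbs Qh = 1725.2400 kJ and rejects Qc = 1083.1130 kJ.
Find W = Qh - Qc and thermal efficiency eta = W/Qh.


W = 1725.2400 - 1083.1130 = 642.1270 kJ
eta = 642.1270 / 1725.2400 = 0.3722 = 37.2196%

W = 642.1270 kJ, eta = 37.2196%


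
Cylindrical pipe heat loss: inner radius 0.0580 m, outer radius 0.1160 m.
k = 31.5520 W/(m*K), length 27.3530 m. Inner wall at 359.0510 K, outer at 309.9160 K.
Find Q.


dT = 49.1350 K
ln(ro/ri) = 0.6931
Q = 2*pi*31.5520*27.3530*49.1350 / 0.6931 = 384394.5543 W

384394.5543 W


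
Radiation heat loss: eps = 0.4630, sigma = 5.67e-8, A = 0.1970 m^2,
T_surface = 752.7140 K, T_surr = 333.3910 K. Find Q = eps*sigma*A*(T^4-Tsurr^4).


T^4 = 3.2101e+11
Tsurr^4 = 1.2354e+10
Q = 0.4630 * 5.67e-8 * 0.1970 * 3.0866e+11 = 1596.2693 W

1596.2693 W


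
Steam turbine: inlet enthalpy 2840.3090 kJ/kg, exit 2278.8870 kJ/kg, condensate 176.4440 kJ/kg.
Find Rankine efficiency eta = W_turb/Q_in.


W = 561.4220 kJ/kg
Q_in = 2663.8650 kJ/kg
eta = 0.2108 = 21.0755%

eta = 21.0755%


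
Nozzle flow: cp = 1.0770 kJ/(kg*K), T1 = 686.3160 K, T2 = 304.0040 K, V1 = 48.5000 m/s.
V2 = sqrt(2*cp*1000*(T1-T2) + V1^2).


dT = 382.3120 K
2*cp*1000*dT = 823500.0480
V1^2 = 2352.2500
V2 = sqrt(825852.2980) = 908.7642 m/s

908.7642 m/s


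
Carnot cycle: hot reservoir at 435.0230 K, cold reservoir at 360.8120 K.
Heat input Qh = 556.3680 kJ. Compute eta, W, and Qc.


eta = 1 - 360.8120/435.0230 = 0.1706
W = 0.1706 * 556.3680 = 94.9114 kJ
Qc = 556.3680 - 94.9114 = 461.4566 kJ

eta = 17.0591%, W = 94.9114 kJ, Qc = 461.4566 kJ


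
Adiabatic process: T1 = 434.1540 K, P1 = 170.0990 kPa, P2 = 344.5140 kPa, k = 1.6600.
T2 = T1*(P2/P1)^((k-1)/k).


(k-1)/k = 0.3976
(P2/P1)^exp = 1.3239
T2 = 434.1540 * 1.3239 = 574.7875 K

574.7875 K


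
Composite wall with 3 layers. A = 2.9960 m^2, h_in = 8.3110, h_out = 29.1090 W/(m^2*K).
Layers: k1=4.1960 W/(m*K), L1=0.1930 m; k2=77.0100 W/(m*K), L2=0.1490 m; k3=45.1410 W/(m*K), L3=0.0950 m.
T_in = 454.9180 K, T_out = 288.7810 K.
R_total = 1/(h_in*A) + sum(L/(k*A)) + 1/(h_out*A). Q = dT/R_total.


R_conv_in = 1/(8.3110*2.9960) = 0.0402
R_1 = 0.1930/(4.1960*2.9960) = 0.0154
R_2 = 0.1490/(77.0100*2.9960) = 0.0006
R_3 = 0.0950/(45.1410*2.9960) = 0.0007
R_conv_out = 1/(29.1090*2.9960) = 0.0115
R_total = 0.0683 K/W
Q = 166.1370 / 0.0683 = 2431.4519 W

R_total = 0.0683 K/W, Q = 2431.4519 W


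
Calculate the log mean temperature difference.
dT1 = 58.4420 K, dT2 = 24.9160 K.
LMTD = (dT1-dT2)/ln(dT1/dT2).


dT1/dT2 = 2.3456
ln(dT1/dT2) = 0.8525
LMTD = 33.5260 / 0.8525 = 39.3255 K

39.3255 K


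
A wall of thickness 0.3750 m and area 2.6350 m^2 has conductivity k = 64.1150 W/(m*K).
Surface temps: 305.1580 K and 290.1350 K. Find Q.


dT = 15.0230 K
Q = 64.1150 * 2.6350 * 15.0230 / 0.3750 = 6768.0828 W

6768.0828 W


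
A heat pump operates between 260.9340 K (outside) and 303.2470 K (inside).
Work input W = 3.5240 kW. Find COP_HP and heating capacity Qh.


COP = 303.2470 / 42.3130 = 7.1668
Qh = 7.1668 * 3.5240 = 25.2557 kW

COP = 7.1668, Qh = 25.2557 kW


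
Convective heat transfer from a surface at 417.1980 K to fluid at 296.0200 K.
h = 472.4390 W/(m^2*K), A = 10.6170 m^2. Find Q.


dT = 121.1780 K
Q = 472.4390 * 10.6170 * 121.1780 = 607814.8959 W

607814.8959 W


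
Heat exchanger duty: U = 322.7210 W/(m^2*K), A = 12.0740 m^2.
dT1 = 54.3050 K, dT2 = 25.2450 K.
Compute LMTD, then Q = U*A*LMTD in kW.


LMTD = 37.9379 K
Q = 322.7210 * 12.0740 * 37.9379 = 147826.3779 W = 147.8264 kW

147.8264 kW


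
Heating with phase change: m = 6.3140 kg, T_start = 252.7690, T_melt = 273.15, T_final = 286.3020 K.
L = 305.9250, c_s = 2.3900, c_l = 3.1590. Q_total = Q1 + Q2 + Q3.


Q1 (sensible, solid) = 6.3140 * 2.3900 * 20.3810 = 307.5587 kJ
Q2 (latent) = 6.3140 * 305.9250 = 1931.6105 kJ
Q3 (sensible, liquid) = 6.3140 * 3.1590 * 13.1520 = 262.3288 kJ
Q_total = 2501.4979 kJ

2501.4979 kJ


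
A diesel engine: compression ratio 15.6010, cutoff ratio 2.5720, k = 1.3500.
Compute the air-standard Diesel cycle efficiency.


r^(k-1) = 2.6158
rc^k = 3.5799
eta = 0.5353 = 53.5264%

53.5264%


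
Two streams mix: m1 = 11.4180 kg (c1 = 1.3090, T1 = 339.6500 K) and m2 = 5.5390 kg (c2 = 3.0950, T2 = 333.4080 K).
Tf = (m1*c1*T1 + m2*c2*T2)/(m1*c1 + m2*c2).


num = 10792.1456
den = 32.0894
Tf = 336.3153 K

336.3153 K


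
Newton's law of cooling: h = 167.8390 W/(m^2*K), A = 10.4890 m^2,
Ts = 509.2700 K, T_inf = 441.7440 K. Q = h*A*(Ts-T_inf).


dT = 67.5260 K
Q = 167.8390 * 10.4890 * 67.5260 = 118877.0428 W

118877.0428 W


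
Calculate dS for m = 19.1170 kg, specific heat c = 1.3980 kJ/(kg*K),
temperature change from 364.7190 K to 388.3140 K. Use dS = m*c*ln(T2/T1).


T2/T1 = 1.0647
ln(T2/T1) = 0.0627
dS = 19.1170 * 1.3980 * 0.0627 = 1.6753 kJ/K

1.6753 kJ/K


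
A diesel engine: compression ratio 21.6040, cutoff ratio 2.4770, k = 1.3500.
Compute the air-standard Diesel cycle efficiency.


r^(k-1) = 2.9315
rc^k = 3.4025
eta = 0.5890 = 58.8978%

58.8978%


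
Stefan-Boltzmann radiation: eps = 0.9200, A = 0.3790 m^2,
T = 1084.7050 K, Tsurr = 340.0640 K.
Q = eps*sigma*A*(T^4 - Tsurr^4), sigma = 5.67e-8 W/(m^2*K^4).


T^4 = 1.3844e+12
Tsurr^4 = 1.3373e+10
Q = 0.9200 * 5.67e-8 * 0.3790 * 1.3710e+12 = 27104.4626 W

27104.4626 W


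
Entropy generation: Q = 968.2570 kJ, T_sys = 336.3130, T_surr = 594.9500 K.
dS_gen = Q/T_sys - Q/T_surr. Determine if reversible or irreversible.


dS_sys = 968.2570/336.3130 = 2.8790 kJ/K
dS_surr = -968.2570/594.9500 = -1.6275 kJ/K
dS_gen = 2.8790 - 1.6275 = 1.2516 kJ/K (irreversible)

dS_gen = 1.2516 kJ/K, irreversible


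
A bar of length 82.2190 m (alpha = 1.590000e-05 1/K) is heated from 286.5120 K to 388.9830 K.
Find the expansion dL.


dT = 102.4710 K
dL = 1.590000e-05 * 82.2190 * 102.4710 = 0.133959 m
L_final = 82.352959 m

dL = 0.133959 m


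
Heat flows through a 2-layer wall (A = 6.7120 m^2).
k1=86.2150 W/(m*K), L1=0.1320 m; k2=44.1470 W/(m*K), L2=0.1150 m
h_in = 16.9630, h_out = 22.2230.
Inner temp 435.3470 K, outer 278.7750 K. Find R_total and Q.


R_conv_in = 1/(16.9630*6.7120) = 0.0088
R_1 = 0.1320/(86.2150*6.7120) = 0.0002
R_2 = 0.1150/(44.1470*6.7120) = 0.0004
R_conv_out = 1/(22.2230*6.7120) = 0.0067
R_total = 0.0161 K/W
Q = 156.5720 / 0.0161 = 9722.8949 W

R_total = 0.0161 K/W, Q = 9722.8949 W


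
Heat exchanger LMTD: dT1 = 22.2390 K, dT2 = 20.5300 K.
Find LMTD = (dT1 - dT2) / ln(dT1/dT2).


dT1/dT2 = 1.0832
ln(dT1/dT2) = 0.0800
LMTD = 1.7090 / 0.0800 = 21.3731 K

21.3731 K


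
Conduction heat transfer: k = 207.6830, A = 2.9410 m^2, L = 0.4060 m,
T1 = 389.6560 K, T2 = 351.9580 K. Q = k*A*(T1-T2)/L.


dT = 37.6980 K
Q = 207.6830 * 2.9410 * 37.6980 / 0.4060 = 56713.7350 W

56713.7350 W


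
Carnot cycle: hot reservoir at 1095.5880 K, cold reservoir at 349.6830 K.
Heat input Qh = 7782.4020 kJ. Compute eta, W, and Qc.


eta = 1 - 349.6830/1095.5880 = 0.6808
W = 0.6808 * 7782.4020 = 5298.4631 kJ
Qc = 7782.4020 - 5298.4631 = 2483.9389 kJ

eta = 68.0826%, W = 5298.4631 kJ, Qc = 2483.9389 kJ


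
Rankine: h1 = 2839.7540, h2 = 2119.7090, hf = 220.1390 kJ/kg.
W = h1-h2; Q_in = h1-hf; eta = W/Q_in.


W = 720.0450 kJ/kg
Q_in = 2619.6150 kJ/kg
eta = 0.2749 = 27.4867%

eta = 27.4867%


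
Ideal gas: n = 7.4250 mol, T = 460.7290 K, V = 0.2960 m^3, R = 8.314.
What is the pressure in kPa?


P = nRT/V = 7.4250 * 8.314 * 460.7290 / 0.2960
= 28441.4692 / 0.2960 = 96086.0447 Pa = 96.0860 kPa

96.0860 kPa


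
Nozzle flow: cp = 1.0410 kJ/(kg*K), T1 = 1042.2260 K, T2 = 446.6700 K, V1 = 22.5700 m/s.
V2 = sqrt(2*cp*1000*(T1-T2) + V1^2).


dT = 595.5560 K
2*cp*1000*dT = 1239947.5920
V1^2 = 509.4049
V2 = sqrt(1240456.9969) = 1113.7581 m/s

1113.7581 m/s


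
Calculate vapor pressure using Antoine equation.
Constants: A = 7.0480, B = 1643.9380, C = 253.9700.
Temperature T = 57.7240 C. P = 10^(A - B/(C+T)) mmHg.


C+T = 311.6940
B/(C+T) = 5.2742
log10(P) = 7.0480 - 5.2742 = 1.7738
P = 10^1.7738 = 59.4012 mmHg

59.4012 mmHg


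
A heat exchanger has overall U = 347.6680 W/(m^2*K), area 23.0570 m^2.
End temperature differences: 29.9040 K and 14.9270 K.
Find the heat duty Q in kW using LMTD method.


LMTD = 21.5552 K
Q = 347.6680 * 23.0570 * 21.5552 = 172790.4217 W = 172.7904 kW

172.7904 kW


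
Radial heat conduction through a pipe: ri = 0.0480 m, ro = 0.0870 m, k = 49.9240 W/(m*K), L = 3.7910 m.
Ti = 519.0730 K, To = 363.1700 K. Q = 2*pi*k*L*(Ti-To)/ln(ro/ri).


dT = 155.9030 K
ln(ro/ri) = 0.5947
Q = 2*pi*49.9240*3.7910*155.9030 / 0.5947 = 311741.3204 W

311741.3204 W


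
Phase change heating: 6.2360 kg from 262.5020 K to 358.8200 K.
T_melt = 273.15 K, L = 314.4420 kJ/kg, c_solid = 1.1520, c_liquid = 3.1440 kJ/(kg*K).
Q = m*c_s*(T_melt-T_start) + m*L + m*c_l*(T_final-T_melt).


Q1 (sensible, solid) = 6.2360 * 1.1520 * 10.6480 = 76.4939 kJ
Q2 (latent) = 6.2360 * 314.4420 = 1960.8603 kJ
Q3 (sensible, liquid) = 6.2360 * 3.1440 * 85.6700 = 1679.6446 kJ
Q_total = 3716.9988 kJ

3716.9988 kJ


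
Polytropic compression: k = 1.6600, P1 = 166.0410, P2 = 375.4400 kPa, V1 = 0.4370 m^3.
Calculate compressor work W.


(k-1)/k = 0.3976
(P2/P1)^exp = 1.3832
W = 2.5152 * 166.0410 * 0.4370 * (1.3832 - 1) = 69.9286 kJ

69.9286 kJ


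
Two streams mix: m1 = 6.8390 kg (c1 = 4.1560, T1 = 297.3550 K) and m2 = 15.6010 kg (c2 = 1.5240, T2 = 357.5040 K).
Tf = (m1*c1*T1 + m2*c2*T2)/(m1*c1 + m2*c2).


num = 16951.6746
den = 52.1988
Tf = 324.7521 K

324.7521 K


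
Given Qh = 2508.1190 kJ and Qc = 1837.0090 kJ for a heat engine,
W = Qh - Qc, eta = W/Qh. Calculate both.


W = 2508.1190 - 1837.0090 = 671.1100 kJ
eta = 671.1100 / 2508.1190 = 0.2676 = 26.7575%

W = 671.1100 kJ, eta = 26.7575%


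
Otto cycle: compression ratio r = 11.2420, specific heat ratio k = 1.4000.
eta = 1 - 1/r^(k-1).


r^(k-1) = 2.6323
eta = 1 - 1/2.6323 = 0.6201 = 62.0106%

62.0106%


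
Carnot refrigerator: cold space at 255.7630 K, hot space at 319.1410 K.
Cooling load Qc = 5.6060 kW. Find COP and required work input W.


COP = 255.7630 / 63.3780 = 4.0355
W = 5.6060 / 4.0355 = 1.3892 kW

COP = 4.0355, W = 1.3892 kW


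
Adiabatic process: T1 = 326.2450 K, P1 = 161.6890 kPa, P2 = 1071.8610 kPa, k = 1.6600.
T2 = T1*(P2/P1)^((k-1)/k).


(k-1)/k = 0.3976
(P2/P1)^exp = 2.1213
T2 = 326.2450 * 2.1213 = 692.0662 K

692.0662 K


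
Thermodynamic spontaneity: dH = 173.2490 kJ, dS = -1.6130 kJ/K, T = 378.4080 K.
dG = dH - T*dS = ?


T*dS = 378.4080 * -1.6130 = -610.3721 kJ
dG = 173.2490 + 610.3721 = 783.6211 kJ (non-spontaneous)

dG = 783.6211 kJ, non-spontaneous


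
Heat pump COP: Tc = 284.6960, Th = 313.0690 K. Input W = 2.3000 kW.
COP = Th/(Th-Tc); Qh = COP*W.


COP = 313.0690 / 28.3730 = 11.0340
Qh = 11.0340 * 2.3000 = 25.3783 kW

COP = 11.0340, Qh = 25.3783 kW


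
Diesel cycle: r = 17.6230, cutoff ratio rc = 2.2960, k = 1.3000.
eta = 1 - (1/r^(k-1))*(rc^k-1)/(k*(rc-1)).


r^(k-1) = 2.3650
rc^k = 2.9462
eta = 0.5116 = 51.1553%

51.1553%


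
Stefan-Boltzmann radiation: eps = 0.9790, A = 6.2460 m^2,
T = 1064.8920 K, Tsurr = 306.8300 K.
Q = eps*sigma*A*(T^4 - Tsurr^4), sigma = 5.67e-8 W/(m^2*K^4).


T^4 = 1.2859e+12
Tsurr^4 = 8.8632e+09
Q = 0.9790 * 5.67e-8 * 6.2460 * 1.2771e+12 = 442778.2748 W

442778.2748 W


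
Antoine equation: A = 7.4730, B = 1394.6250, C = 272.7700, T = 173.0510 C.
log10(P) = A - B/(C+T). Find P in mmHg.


C+T = 445.8210
B/(C+T) = 3.1282
log10(P) = 7.4730 - 3.1282 = 4.3448
P = 10^4.3448 = 22119.8726 mmHg

22119.8726 mmHg


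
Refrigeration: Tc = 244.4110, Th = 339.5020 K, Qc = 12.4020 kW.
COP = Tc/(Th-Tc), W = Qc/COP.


COP = 244.4110 / 95.0910 = 2.5703
W = 12.4020 / 2.5703 = 4.8251 kW

COP = 2.5703, W = 4.8251 kW


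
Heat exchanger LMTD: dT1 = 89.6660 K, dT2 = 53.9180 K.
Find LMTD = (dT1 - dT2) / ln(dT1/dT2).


dT1/dT2 = 1.6630
ln(dT1/dT2) = 0.5086
LMTD = 35.7480 / 0.5086 = 70.2833 K

70.2833 K


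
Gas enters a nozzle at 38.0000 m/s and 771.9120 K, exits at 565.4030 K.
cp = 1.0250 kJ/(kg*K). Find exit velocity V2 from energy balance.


dT = 206.5090 K
2*cp*1000*dT = 423343.4500
V1^2 = 1444.0000
V2 = sqrt(424787.4500) = 651.7572 m/s

651.7572 m/s


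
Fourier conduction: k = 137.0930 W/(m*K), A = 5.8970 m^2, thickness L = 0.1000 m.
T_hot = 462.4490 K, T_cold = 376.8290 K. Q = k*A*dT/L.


dT = 85.6200 K
Q = 137.0930 * 5.8970 * 85.6200 / 0.1000 = 692184.1199 W

692184.1199 W


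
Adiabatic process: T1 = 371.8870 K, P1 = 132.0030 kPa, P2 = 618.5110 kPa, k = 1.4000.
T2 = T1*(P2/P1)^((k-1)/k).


(k-1)/k = 0.2857
(P2/P1)^exp = 1.5547
T2 = 371.8870 * 1.5547 = 578.1729 K

578.1729 K


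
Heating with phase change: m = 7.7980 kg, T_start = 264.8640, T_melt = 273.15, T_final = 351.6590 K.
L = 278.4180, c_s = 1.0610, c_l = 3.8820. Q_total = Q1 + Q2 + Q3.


Q1 (sensible, solid) = 7.7980 * 1.0610 * 8.2860 = 68.5557 kJ
Q2 (latent) = 7.7980 * 278.4180 = 2171.1036 kJ
Q3 (sensible, liquid) = 7.7980 * 3.8820 * 78.5090 = 2376.6116 kJ
Q_total = 4616.2708 kJ

4616.2708 kJ


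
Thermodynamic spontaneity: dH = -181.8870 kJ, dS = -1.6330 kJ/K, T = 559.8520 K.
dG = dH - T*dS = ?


T*dS = 559.8520 * -1.6330 = -914.2383 kJ
dG = -181.8870 + 914.2383 = 732.3513 kJ (non-spontaneous)

dG = 732.3513 kJ, non-spontaneous


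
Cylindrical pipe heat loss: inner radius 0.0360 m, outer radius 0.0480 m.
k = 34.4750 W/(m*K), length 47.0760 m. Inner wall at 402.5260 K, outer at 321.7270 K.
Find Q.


dT = 80.7990 K
ln(ro/ri) = 0.2877
Q = 2*pi*34.4750*47.0760*80.7990 / 0.2877 = 2864025.5268 W

2864025.5268 W


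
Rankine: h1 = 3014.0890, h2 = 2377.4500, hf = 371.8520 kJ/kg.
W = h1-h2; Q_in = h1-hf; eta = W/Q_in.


W = 636.6390 kJ/kg
Q_in = 2642.2370 kJ/kg
eta = 0.2409 = 24.0947%

eta = 24.0947%


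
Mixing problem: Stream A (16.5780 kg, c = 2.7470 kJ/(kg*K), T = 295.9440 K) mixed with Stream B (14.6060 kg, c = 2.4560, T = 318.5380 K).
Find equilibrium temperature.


num = 24903.9227
den = 81.4121
Tf = 305.8995 K

305.8995 K


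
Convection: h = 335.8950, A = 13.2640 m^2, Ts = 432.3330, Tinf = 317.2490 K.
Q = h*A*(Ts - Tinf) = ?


dT = 115.0840 K
Q = 335.8950 * 13.2640 * 115.0840 = 512735.0433 W

512735.0433 W


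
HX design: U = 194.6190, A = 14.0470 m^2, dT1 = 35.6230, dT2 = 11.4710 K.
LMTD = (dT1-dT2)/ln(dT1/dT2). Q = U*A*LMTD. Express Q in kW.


LMTD = 21.3137 K
Q = 194.6190 * 14.0470 * 21.3137 = 58267.5941 W = 58.2676 kW

58.2676 kW


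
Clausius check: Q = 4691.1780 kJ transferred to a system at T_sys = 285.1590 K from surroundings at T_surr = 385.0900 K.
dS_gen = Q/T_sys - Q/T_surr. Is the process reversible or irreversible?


dS_sys = 4691.1780/285.1590 = 16.4511 kJ/K
dS_surr = -4691.1780/385.0900 = -12.1820 kJ/K
dS_gen = 16.4511 - 12.1820 = 4.2691 kJ/K (irreversible)

dS_gen = 4.2691 kJ/K, irreversible


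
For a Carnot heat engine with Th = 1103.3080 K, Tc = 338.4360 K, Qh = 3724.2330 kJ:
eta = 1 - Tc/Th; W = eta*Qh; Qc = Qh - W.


eta = 1 - 338.4360/1103.3080 = 0.6933
W = 0.6933 * 3724.2330 = 2581.8371 kJ
Qc = 3724.2330 - 2581.8371 = 1142.3959 kJ

eta = 69.3253%, W = 2581.8371 kJ, Qc = 1142.3959 kJ


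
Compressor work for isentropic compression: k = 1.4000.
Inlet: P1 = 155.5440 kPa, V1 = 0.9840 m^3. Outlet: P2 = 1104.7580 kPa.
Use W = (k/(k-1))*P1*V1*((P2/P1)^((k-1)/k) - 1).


(k-1)/k = 0.2857
(P2/P1)^exp = 1.7509
W = 3.5000 * 155.5440 * 0.9840 * (1.7509 - 1) = 402.2518 kJ

402.2518 kJ


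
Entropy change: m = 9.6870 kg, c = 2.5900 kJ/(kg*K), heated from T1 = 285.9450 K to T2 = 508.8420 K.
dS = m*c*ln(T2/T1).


T2/T1 = 1.7795
ln(T2/T1) = 0.5763
dS = 9.6870 * 2.5900 * 0.5763 = 14.4599 kJ/K

14.4599 kJ/K


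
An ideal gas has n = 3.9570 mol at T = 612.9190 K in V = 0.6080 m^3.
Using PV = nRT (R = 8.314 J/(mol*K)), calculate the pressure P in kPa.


P = nRT/V = 3.9570 * 8.314 * 612.9190 / 0.6080
= 20164.1145 / 0.6080 = 33164.6620 Pa = 33.1647 kPa

33.1647 kPa


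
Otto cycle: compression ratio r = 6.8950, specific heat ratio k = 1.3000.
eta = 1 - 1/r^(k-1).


r^(k-1) = 1.7847
eta = 1 - 1/1.7847 = 0.4397 = 43.9675%

43.9675%


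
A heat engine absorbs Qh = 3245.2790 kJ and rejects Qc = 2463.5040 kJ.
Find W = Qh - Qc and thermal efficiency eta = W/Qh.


W = 3245.2790 - 2463.5040 = 781.7750 kJ
eta = 781.7750 / 3245.2790 = 0.2409 = 24.0896%

W = 781.7750 kJ, eta = 24.0896%


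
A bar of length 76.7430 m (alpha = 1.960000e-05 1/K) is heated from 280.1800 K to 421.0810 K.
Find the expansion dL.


dT = 140.9010 K
dL = 1.960000e-05 * 76.7430 * 140.9010 = 0.211938 m
L_final = 76.954938 m

dL = 0.211938 m


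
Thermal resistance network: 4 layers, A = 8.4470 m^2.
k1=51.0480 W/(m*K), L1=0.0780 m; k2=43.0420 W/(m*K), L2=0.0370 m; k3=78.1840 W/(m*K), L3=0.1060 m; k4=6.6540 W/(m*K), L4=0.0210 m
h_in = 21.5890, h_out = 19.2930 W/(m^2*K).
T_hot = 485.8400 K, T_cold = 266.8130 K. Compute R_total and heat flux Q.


R_conv_in = 1/(21.5890*8.4470) = 0.0055
R_1 = 0.0780/(51.0480*8.4470) = 0.0002
R_2 = 0.0370/(43.0420*8.4470) = 0.0001
R_3 = 0.1060/(78.1840*8.4470) = 0.0002
R_4 = 0.0210/(6.6540*8.4470) = 0.0004
R_conv_out = 1/(19.2930*8.4470) = 0.0061
R_total = 0.0124 K/W
Q = 219.0270 / 0.0124 = 17611.5580 W

R_total = 0.0124 K/W, Q = 17611.5580 W


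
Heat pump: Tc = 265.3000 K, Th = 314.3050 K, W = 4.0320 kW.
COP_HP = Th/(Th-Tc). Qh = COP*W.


COP = 314.3050 / 49.0050 = 6.4137
Qh = 6.4137 * 4.0320 = 25.8602 kW

COP = 6.4137, Qh = 25.8602 kW


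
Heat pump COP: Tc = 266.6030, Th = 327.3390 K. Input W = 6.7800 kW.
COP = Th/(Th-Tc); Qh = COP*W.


COP = 327.3390 / 60.7360 = 5.3895
Qh = 5.3895 * 6.7800 = 36.5411 kW

COP = 5.3895, Qh = 36.5411 kW


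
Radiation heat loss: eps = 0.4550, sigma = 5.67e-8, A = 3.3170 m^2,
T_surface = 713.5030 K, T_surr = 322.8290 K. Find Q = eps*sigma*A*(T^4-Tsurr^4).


T^4 = 2.5917e+11
Tsurr^4 = 1.0862e+10
Q = 0.4550 * 5.67e-8 * 3.3170 * 2.4831e+11 = 21248.5802 W

21248.5802 W


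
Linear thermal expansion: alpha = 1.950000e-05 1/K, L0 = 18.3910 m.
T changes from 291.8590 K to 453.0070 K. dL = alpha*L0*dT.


dT = 161.1480 K
dL = 1.950000e-05 * 18.3910 * 161.1480 = 0.057792 m
L_final = 18.448792 m

dL = 0.057792 m


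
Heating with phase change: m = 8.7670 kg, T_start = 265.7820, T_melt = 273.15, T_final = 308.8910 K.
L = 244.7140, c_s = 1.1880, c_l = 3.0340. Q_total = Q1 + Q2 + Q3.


Q1 (sensible, solid) = 8.7670 * 1.1880 * 7.3680 = 76.7392 kJ
Q2 (latent) = 8.7670 * 244.7140 = 2145.4076 kJ
Q3 (sensible, liquid) = 8.7670 * 3.0340 * 35.7410 = 950.6776 kJ
Q_total = 3172.8244 kJ

3172.8244 kJ


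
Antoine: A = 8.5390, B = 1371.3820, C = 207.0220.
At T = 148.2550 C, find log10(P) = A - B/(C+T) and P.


C+T = 355.2770
B/(C+T) = 3.8600
log10(P) = 8.5390 - 3.8600 = 4.6790
P = 10^4.6790 = 47748.9722 mmHg

47748.9722 mmHg


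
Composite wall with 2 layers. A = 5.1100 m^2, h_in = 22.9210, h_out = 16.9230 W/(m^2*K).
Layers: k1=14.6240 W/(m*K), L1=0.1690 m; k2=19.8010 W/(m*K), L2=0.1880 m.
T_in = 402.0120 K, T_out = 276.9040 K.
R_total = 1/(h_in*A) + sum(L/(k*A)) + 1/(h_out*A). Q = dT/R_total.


R_conv_in = 1/(22.9210*5.1100) = 0.0085
R_1 = 0.1690/(14.6240*5.1100) = 0.0023
R_2 = 0.1880/(19.8010*5.1100) = 0.0019
R_conv_out = 1/(16.9230*5.1100) = 0.0116
R_total = 0.0242 K/W
Q = 125.1080 / 0.0242 = 5165.2365 W

R_total = 0.0242 K/W, Q = 5165.2365 W
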